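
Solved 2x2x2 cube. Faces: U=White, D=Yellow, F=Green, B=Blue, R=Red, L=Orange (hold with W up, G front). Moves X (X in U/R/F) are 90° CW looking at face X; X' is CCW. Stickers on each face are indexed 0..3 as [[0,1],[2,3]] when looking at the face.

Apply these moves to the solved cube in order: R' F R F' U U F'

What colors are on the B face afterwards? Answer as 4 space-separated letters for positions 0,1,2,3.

After move 1 (R'): R=RRRR U=WBWB F=GWGW D=YGYG B=YBYB
After move 2 (F): F=GGWW U=WBOO R=WRBR D=RRYG L=OYOG
After move 3 (R): R=BWRR U=WGOW F=GRWG D=RYYY B=OBBB
After move 4 (F'): F=RGGW U=WGBR R=YWRR D=YGYY L=OWOO
After move 5 (U): U=BWRG F=YWGW R=OBRR B=OWBB L=RGOO
After move 6 (U): U=RBGW F=OBGW R=OWRR B=RGBB L=YWOO
After move 7 (F'): F=BWOG U=RBOR R=GWYR D=WOYY L=YWOG
Query: B face = RGBB

Answer: R G B B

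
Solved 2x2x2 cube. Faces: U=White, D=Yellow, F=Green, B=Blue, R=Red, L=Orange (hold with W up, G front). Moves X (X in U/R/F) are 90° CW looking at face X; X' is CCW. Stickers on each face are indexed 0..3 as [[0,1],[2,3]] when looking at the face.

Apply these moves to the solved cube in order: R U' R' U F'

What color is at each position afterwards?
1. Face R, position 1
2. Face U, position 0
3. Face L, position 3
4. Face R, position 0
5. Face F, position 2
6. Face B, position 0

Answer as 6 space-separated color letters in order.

Answer: R W R O Y W

Derivation:
After move 1 (R): R=RRRR U=WGWG F=GYGY D=YBYB B=WBWB
After move 2 (U'): U=GGWW F=OOGY R=GYRR B=RRWB L=WBOO
After move 3 (R'): R=YRGR U=GWWR F=OGGW D=YOYY B=BRBB
After move 4 (U): U=WGRW F=YRGW R=BRGR B=WBBB L=OGOO
After move 5 (F'): F=RWYG U=WGBG R=ORYR D=GOYY L=OWOR
Query 1: R[1] = R
Query 2: U[0] = W
Query 3: L[3] = R
Query 4: R[0] = O
Query 5: F[2] = Y
Query 6: B[0] = W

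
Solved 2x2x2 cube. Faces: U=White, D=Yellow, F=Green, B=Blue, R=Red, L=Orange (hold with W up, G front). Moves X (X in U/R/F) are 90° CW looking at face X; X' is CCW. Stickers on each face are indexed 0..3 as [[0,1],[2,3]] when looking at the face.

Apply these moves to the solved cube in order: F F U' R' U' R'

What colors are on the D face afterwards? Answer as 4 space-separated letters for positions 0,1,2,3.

Answer: W B Y Y

Derivation:
After move 1 (F): F=GGGG U=WWOO R=WRWR D=RRYY L=OYOY
After move 2 (F): F=GGGG U=WWYY R=OROR D=WWYY L=OROR
After move 3 (U'): U=WYWY F=ORGG R=GGOR B=ORBB L=BBOR
After move 4 (R'): R=GRGO U=WBWO F=OYGY D=WRYG B=YRWB
After move 5 (U'): U=BOWW F=BBGY R=OYGO B=GRWB L=YROR
After move 6 (R'): R=YOOG U=BWWG F=BOGW D=WBYY B=GRRB
Query: D face = WBYY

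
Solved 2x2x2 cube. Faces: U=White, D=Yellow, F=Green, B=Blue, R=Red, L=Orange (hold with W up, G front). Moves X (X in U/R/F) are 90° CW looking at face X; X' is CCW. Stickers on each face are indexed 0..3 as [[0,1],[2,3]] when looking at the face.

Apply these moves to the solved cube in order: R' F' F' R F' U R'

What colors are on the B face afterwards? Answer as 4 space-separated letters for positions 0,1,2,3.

Answer: Y G R B

Derivation:
After move 1 (R'): R=RRRR U=WBWB F=GWGW D=YGYG B=YBYB
After move 2 (F'): F=WWGG U=WBRR R=GRYR D=OOYG L=OBOW
After move 3 (F'): F=WGWG U=WBGY R=OROR D=BWYG L=OROR
After move 4 (R): R=OORR U=WGGG F=WWWG D=BYYY B=YBBB
After move 5 (F'): F=WGWW U=WGOR R=YOBR D=RRYY L=OGOG
After move 6 (U): U=OWRG F=YOWW R=YBBR B=OGBB L=WGOG
After move 7 (R'): R=BRYB U=OBRO F=YWWG D=ROYW B=YGRB
Query: B face = YGRB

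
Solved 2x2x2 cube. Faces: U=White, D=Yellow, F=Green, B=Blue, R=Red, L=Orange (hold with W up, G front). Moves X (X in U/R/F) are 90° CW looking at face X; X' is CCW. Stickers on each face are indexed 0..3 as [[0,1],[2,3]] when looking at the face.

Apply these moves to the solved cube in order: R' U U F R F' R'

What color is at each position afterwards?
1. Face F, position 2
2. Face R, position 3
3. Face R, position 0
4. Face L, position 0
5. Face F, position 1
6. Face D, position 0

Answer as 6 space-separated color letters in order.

Answer: G R B R Y Y

Derivation:
After move 1 (R'): R=RRRR U=WBWB F=GWGW D=YGYG B=YBYB
After move 2 (U): U=WWBB F=RRGW R=YBRR B=OOYB L=GWOO
After move 3 (U): U=BWBW F=YBGW R=OORR B=GWYB L=RROO
After move 4 (F): F=GYWB U=BWOR R=BOWR D=ROYG L=RYOG
After move 5 (R): R=WBRO U=BYOB F=GOWG D=RYYG B=RWWB
After move 6 (F'): F=OGGW U=BYWR R=YBRO D=YGYG L=RBOO
After move 7 (R'): R=BOYR U=BWWR F=OYGR D=YGYW B=GWGB
Query 1: F[2] = G
Query 2: R[3] = R
Query 3: R[0] = B
Query 4: L[0] = R
Query 5: F[1] = Y
Query 6: D[0] = Y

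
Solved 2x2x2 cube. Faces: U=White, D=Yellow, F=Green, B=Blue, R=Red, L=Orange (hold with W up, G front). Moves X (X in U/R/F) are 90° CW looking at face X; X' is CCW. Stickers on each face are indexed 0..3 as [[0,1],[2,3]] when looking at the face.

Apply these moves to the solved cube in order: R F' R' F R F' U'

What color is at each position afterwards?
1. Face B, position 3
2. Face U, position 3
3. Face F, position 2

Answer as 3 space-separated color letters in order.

After move 1 (R): R=RRRR U=WGWG F=GYGY D=YBYB B=WBWB
After move 2 (F'): F=YYGG U=WGRR R=BRYR D=OOYB L=OGOW
After move 3 (R'): R=RRBY U=WWRW F=YGGR D=OYYG B=BBOB
After move 4 (F): F=GYRG U=WWWG R=RRWY D=BRYG L=OOOY
After move 5 (R): R=WRYR U=WYWG F=GRRG D=BOYB B=GBWB
After move 6 (F'): F=RGGR U=WYWY R=ORBR D=OYYB L=OGOW
After move 7 (U'): U=YYWW F=OGGR R=RGBR B=ORWB L=GBOW
Query 1: B[3] = B
Query 2: U[3] = W
Query 3: F[2] = G

Answer: B W G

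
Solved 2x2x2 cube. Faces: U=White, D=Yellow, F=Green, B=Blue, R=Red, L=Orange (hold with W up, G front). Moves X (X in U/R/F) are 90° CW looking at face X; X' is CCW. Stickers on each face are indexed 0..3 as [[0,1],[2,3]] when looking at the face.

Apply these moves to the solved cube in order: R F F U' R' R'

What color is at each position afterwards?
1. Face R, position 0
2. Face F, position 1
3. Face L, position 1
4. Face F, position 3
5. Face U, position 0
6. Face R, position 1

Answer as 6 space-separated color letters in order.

Answer: R W B O G O

Derivation:
After move 1 (R): R=RRRR U=WGWG F=GYGY D=YBYB B=WBWB
After move 2 (F): F=GGYY U=WGOO R=WRGR D=RRYB L=OYOB
After move 3 (F): F=YGYG U=WGBY R=OROR D=GWYB L=OROR
After move 4 (U'): U=GYWB F=ORYG R=YGOR B=ORWB L=WBOR
After move 5 (R'): R=GRYO U=GWWO F=OYYB D=GRYG B=BRWB
After move 6 (R'): R=ROGY U=GWWB F=OWYO D=GYYB B=GRRB
Query 1: R[0] = R
Query 2: F[1] = W
Query 3: L[1] = B
Query 4: F[3] = O
Query 5: U[0] = G
Query 6: R[1] = O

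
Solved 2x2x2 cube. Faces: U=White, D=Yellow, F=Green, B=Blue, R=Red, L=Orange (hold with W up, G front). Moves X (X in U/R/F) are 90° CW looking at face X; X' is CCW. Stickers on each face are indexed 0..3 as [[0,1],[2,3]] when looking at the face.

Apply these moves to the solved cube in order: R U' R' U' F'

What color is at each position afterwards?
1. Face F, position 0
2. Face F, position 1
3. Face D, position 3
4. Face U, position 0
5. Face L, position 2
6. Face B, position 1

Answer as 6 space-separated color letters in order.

Answer: B W Y W O R

Derivation:
After move 1 (R): R=RRRR U=WGWG F=GYGY D=YBYB B=WBWB
After move 2 (U'): U=GGWW F=OOGY R=GYRR B=RRWB L=WBOO
After move 3 (R'): R=YRGR U=GWWR F=OGGW D=YOYY B=BRBB
After move 4 (U'): U=WRGW F=WBGW R=OGGR B=YRBB L=BROO
After move 5 (F'): F=BWWG U=WROG R=OGYR D=ROYY L=BWOG
Query 1: F[0] = B
Query 2: F[1] = W
Query 3: D[3] = Y
Query 4: U[0] = W
Query 5: L[2] = O
Query 6: B[1] = R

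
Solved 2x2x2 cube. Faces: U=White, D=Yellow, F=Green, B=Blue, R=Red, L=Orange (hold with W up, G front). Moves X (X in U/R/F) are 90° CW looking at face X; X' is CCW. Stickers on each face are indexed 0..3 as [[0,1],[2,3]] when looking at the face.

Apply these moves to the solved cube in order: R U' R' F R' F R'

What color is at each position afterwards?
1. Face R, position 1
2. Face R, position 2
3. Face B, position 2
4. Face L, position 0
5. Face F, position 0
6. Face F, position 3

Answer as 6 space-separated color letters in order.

Answer: R O R W W Y

Derivation:
After move 1 (R): R=RRRR U=WGWG F=GYGY D=YBYB B=WBWB
After move 2 (U'): U=GGWW F=OOGY R=GYRR B=RRWB L=WBOO
After move 3 (R'): R=YRGR U=GWWR F=OGGW D=YOYY B=BRBB
After move 4 (F): F=GOWG U=GWOB R=WRRR D=GYYY L=WYOO
After move 5 (R'): R=RRWR U=GBOB F=GWWB D=GOYG B=YRYB
After move 6 (F): F=WGBW U=GBOY R=ORBR D=WRYG L=WGOO
After move 7 (R'): R=RROB U=GYOY F=WBBY D=WGYW B=GRRB
Query 1: R[1] = R
Query 2: R[2] = O
Query 3: B[2] = R
Query 4: L[0] = W
Query 5: F[0] = W
Query 6: F[3] = Y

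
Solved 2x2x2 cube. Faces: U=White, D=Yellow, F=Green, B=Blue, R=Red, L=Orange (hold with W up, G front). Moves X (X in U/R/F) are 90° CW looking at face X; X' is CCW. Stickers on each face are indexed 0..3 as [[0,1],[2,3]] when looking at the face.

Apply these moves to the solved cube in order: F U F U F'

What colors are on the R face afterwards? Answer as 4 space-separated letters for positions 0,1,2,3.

Answer: B Y W R

Derivation:
After move 1 (F): F=GGGG U=WWOO R=WRWR D=RRYY L=OYOY
After move 2 (U): U=OWOW F=WRGG R=BBWR B=OYBB L=GGOY
After move 3 (F): F=GWGR U=OWYG R=OBWR D=WBYY L=GROR
After move 4 (U): U=YOGW F=OBGR R=OYWR B=GRBB L=GWOR
After move 5 (F'): F=BROG U=YOOW R=BYWR D=WRYY L=GWOG
Query: R face = BYWR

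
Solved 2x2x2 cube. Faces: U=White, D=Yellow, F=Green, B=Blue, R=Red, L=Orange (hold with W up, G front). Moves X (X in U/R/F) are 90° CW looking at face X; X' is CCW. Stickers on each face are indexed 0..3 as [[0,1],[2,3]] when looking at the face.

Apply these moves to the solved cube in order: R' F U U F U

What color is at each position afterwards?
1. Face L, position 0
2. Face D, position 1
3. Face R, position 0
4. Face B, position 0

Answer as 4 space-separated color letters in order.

After move 1 (R'): R=RRRR U=WBWB F=GWGW D=YGYG B=YBYB
After move 2 (F): F=GGWW U=WBOO R=WRBR D=RRYG L=OYOG
After move 3 (U): U=OWOB F=WRWW R=YBBR B=OYYB L=GGOG
After move 4 (U): U=OOBW F=YBWW R=OYBR B=GGYB L=WROG
After move 5 (F): F=WYWB U=OOGR R=BYWR D=BOYG L=WROR
After move 6 (U): U=GORO F=BYWB R=GGWR B=WRYB L=WYOR
Query 1: L[0] = W
Query 2: D[1] = O
Query 3: R[0] = G
Query 4: B[0] = W

Answer: W O G W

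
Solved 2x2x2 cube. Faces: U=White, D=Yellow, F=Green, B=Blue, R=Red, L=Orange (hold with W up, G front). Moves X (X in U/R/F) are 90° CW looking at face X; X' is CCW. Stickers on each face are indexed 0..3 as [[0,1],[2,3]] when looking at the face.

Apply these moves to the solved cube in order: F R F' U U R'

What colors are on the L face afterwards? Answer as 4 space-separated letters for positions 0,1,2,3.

Answer: B W O O

Derivation:
After move 1 (F): F=GGGG U=WWOO R=WRWR D=RRYY L=OYOY
After move 2 (R): R=WWRR U=WGOG F=GRGY D=RBYB B=OBWB
After move 3 (F'): F=RYGG U=WGWR R=BWRR D=YYYB L=OGOO
After move 4 (U): U=WWRG F=BWGG R=OBRR B=OGWB L=RYOO
After move 5 (U): U=RWGW F=OBGG R=OGRR B=RYWB L=BWOO
After move 6 (R'): R=GROR U=RWGR F=OWGW D=YBYG B=BYYB
Query: L face = BWOO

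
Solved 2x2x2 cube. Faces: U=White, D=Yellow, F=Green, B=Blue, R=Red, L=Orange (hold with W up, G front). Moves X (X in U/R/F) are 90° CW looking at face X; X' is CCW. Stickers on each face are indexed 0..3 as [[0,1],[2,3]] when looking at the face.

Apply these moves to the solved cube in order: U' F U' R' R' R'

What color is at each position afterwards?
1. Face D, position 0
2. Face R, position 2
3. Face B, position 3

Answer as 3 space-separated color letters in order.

After move 1 (U'): U=WWWW F=OOGG R=GGRR B=RRBB L=BBOO
After move 2 (F): F=GOGO U=WWOB R=WGWR D=RGYY L=BYOY
After move 3 (U'): U=WBWO F=BYGO R=GOWR B=WGBB L=RROY
After move 4 (R'): R=ORGW U=WBWW F=BBGO D=RYYO B=YGGB
After move 5 (R'): R=RWOG U=WGWY F=BBGW D=RBYO B=OGYB
After move 6 (R'): R=WGRO U=WYWO F=BGGY D=RBYW B=OGBB
Query 1: D[0] = R
Query 2: R[2] = R
Query 3: B[3] = B

Answer: R R B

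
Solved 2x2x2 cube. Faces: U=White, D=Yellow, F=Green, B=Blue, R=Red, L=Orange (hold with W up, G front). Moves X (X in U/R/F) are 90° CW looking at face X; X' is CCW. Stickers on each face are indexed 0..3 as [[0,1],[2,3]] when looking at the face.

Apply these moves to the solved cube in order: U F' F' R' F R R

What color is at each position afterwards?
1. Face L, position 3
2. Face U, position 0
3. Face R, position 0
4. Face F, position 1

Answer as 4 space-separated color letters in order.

After move 1 (U): U=WWWW F=RRGG R=BBRR B=OOBB L=GGOO
After move 2 (F'): F=RGRG U=WWBR R=YBYR D=GOYY L=GWOW
After move 3 (F'): F=GGRR U=WWYY R=OBGR D=WWYY L=GROB
After move 4 (R'): R=BROG U=WBYO F=GWRY D=WGYR B=YOWB
After move 5 (F): F=RGYW U=WBBR R=YROG D=OBYR L=GWOG
After move 6 (R): R=OYGR U=WGBW F=RBYR D=OWYY B=ROBB
After move 7 (R): R=GORY U=WBBR F=RWYY D=OBYR B=WOGB
Query 1: L[3] = G
Query 2: U[0] = W
Query 3: R[0] = G
Query 4: F[1] = W

Answer: G W G W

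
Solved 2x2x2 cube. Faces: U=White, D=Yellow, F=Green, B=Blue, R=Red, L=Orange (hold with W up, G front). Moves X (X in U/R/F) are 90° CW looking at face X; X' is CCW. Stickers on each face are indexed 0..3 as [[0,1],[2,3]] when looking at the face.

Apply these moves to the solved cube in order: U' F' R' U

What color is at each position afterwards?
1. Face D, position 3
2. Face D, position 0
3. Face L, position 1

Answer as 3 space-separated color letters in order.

After move 1 (U'): U=WWWW F=OOGG R=GGRR B=RRBB L=BBOO
After move 2 (F'): F=OGOG U=WWGR R=YGYR D=BOYY L=BWOW
After move 3 (R'): R=GRYY U=WBGR F=OWOR D=BGYG B=YROB
After move 4 (U): U=GWRB F=GROR R=YRYY B=BWOB L=OWOW
Query 1: D[3] = G
Query 2: D[0] = B
Query 3: L[1] = W

Answer: G B W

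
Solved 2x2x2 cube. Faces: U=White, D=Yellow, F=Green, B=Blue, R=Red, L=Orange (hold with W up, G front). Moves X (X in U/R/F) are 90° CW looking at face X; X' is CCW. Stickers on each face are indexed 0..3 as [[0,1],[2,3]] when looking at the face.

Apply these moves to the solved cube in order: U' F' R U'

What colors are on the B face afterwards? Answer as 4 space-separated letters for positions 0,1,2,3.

Answer: Y Y W B

Derivation:
After move 1 (U'): U=WWWW F=OOGG R=GGRR B=RRBB L=BBOO
After move 2 (F'): F=OGOG U=WWGR R=YGYR D=BOYY L=BWOW
After move 3 (R): R=YYRG U=WGGG F=OOOY D=BBYR B=RRWB
After move 4 (U'): U=GGWG F=BWOY R=OORG B=YYWB L=RROW
Query: B face = YYWB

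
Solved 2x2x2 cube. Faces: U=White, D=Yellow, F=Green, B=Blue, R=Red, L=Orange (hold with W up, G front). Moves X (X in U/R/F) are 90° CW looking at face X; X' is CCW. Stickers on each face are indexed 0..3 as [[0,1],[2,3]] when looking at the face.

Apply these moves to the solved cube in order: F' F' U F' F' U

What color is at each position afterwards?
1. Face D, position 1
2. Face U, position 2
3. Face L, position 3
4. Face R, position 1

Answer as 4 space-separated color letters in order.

After move 1 (F'): F=GGGG U=WWRR R=YRYR D=OOYY L=OWOW
After move 2 (F'): F=GGGG U=WWYY R=OROR D=WWYY L=OROR
After move 3 (U): U=YWYW F=ORGG R=BBOR B=ORBB L=GGOR
After move 4 (F'): F=RGOG U=YWBO R=WBWR D=GRYY L=GWOY
After move 5 (F'): F=GGRO U=YWWW R=RBGR D=WYYY L=GOOB
After move 6 (U): U=WYWW F=RBRO R=ORGR B=GOBB L=GGOB
Query 1: D[1] = Y
Query 2: U[2] = W
Query 3: L[3] = B
Query 4: R[1] = R

Answer: Y W B R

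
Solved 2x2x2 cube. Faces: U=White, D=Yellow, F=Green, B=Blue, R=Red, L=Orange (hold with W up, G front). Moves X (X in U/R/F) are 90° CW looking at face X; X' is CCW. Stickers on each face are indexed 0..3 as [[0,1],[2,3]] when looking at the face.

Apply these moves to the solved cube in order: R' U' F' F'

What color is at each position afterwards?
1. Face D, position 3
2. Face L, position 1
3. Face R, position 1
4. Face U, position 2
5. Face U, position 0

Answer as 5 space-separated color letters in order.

Answer: G R W G B

Derivation:
After move 1 (R'): R=RRRR U=WBWB F=GWGW D=YGYG B=YBYB
After move 2 (U'): U=BBWW F=OOGW R=GWRR B=RRYB L=YBOO
After move 3 (F'): F=OWOG U=BBGR R=GWYR D=BOYG L=YWOW
After move 4 (F'): F=WGOO U=BBGY R=OWBR D=WWYG L=YROG
Query 1: D[3] = G
Query 2: L[1] = R
Query 3: R[1] = W
Query 4: U[2] = G
Query 5: U[0] = B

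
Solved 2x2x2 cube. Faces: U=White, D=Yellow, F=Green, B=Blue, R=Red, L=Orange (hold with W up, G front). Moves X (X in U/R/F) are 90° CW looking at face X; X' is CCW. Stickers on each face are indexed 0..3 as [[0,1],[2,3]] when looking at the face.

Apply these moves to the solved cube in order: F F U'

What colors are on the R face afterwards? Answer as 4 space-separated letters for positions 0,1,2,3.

Answer: G G O R

Derivation:
After move 1 (F): F=GGGG U=WWOO R=WRWR D=RRYY L=OYOY
After move 2 (F): F=GGGG U=WWYY R=OROR D=WWYY L=OROR
After move 3 (U'): U=WYWY F=ORGG R=GGOR B=ORBB L=BBOR
Query: R face = GGOR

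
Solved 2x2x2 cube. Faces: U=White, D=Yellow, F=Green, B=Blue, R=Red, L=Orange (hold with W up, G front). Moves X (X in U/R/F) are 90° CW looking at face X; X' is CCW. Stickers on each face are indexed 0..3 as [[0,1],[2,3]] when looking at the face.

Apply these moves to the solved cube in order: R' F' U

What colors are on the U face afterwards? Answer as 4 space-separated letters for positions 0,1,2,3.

After move 1 (R'): R=RRRR U=WBWB F=GWGW D=YGYG B=YBYB
After move 2 (F'): F=WWGG U=WBRR R=GRYR D=OOYG L=OBOW
After move 3 (U): U=RWRB F=GRGG R=YBYR B=OBYB L=WWOW
Query: U face = RWRB

Answer: R W R B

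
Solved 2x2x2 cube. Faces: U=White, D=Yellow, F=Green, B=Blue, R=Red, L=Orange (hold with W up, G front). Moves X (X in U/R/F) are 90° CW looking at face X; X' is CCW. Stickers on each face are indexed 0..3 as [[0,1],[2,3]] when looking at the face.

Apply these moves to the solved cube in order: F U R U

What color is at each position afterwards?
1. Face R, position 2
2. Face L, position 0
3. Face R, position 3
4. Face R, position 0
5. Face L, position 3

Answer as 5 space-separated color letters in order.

After move 1 (F): F=GGGG U=WWOO R=WRWR D=RRYY L=OYOY
After move 2 (U): U=OWOW F=WRGG R=BBWR B=OYBB L=GGOY
After move 3 (R): R=WBRB U=OROG F=WRGY D=RBYO B=WYWB
After move 4 (U): U=OOGR F=WBGY R=WYRB B=GGWB L=WROY
Query 1: R[2] = R
Query 2: L[0] = W
Query 3: R[3] = B
Query 4: R[0] = W
Query 5: L[3] = Y

Answer: R W B W Y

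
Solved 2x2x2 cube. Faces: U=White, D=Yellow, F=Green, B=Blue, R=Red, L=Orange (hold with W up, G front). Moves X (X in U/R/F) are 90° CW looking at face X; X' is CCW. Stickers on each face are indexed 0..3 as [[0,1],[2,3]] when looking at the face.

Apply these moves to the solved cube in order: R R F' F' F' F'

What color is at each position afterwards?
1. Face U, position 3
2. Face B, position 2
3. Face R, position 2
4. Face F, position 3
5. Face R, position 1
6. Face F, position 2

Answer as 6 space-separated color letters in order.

Answer: Y G R B R G

Derivation:
After move 1 (R): R=RRRR U=WGWG F=GYGY D=YBYB B=WBWB
After move 2 (R): R=RRRR U=WYWY F=GBGB D=YWYW B=GBGB
After move 3 (F'): F=BBGG U=WYRR R=WRYR D=OOYW L=OYOW
After move 4 (F'): F=BGBG U=WYWY R=OROR D=YWYW L=OROR
After move 5 (F'): F=GGBB U=WYOO R=WRYR D=RRYW L=OYOW
After move 6 (F'): F=GBGB U=WYWY R=RRRR D=YWYW L=OOOO
Query 1: U[3] = Y
Query 2: B[2] = G
Query 3: R[2] = R
Query 4: F[3] = B
Query 5: R[1] = R
Query 6: F[2] = G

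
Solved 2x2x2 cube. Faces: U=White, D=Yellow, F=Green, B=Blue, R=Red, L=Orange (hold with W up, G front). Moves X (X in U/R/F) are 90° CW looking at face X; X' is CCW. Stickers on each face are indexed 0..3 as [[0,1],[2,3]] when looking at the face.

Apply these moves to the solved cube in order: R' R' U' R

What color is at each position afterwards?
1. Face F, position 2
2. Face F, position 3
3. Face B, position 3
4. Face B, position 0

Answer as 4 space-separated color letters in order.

After move 1 (R'): R=RRRR U=WBWB F=GWGW D=YGYG B=YBYB
After move 2 (R'): R=RRRR U=WYWY F=GBGB D=YWYW B=GBGB
After move 3 (U'): U=YYWW F=OOGB R=GBRR B=RRGB L=GBOO
After move 4 (R): R=RGRB U=YOWB F=OWGW D=YGYR B=WRYB
Query 1: F[2] = G
Query 2: F[3] = W
Query 3: B[3] = B
Query 4: B[0] = W

Answer: G W B W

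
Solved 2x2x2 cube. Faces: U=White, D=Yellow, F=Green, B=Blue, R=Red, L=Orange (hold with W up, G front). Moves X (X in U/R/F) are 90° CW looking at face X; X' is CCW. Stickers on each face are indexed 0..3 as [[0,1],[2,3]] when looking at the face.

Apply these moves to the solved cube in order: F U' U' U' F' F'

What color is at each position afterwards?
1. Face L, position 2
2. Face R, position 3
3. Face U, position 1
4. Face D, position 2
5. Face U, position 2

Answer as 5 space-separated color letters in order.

After move 1 (F): F=GGGG U=WWOO R=WRWR D=RRYY L=OYOY
After move 2 (U'): U=WOWO F=OYGG R=GGWR B=WRBB L=BBOY
After move 3 (U'): U=OOWW F=BBGG R=OYWR B=GGBB L=WROY
After move 4 (U'): U=OWOW F=WRGG R=BBWR B=OYBB L=GGOY
After move 5 (F'): F=RGWG U=OWBW R=RBRR D=GYYY L=GWOO
After move 6 (F'): F=GGRW U=OWRR R=YBGR D=WOYY L=GWOB
Query 1: L[2] = O
Query 2: R[3] = R
Query 3: U[1] = W
Query 4: D[2] = Y
Query 5: U[2] = R

Answer: O R W Y R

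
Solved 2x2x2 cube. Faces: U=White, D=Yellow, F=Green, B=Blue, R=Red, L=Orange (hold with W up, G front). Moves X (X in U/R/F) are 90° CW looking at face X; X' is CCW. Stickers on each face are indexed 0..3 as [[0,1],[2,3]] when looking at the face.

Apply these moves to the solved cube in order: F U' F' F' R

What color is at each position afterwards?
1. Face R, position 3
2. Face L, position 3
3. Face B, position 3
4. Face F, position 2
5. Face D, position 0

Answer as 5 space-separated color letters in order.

After move 1 (F): F=GGGG U=WWOO R=WRWR D=RRYY L=OYOY
After move 2 (U'): U=WOWO F=OYGG R=GGWR B=WRBB L=BBOY
After move 3 (F'): F=YGOG U=WOGW R=RGRR D=BYYY L=BOOW
After move 4 (F'): F=GGYO U=WORR R=YGBR D=OWYY L=BWOG
After move 5 (R): R=BYRG U=WGRO F=GWYY D=OBYW B=RROB
Query 1: R[3] = G
Query 2: L[3] = G
Query 3: B[3] = B
Query 4: F[2] = Y
Query 5: D[0] = O

Answer: G G B Y O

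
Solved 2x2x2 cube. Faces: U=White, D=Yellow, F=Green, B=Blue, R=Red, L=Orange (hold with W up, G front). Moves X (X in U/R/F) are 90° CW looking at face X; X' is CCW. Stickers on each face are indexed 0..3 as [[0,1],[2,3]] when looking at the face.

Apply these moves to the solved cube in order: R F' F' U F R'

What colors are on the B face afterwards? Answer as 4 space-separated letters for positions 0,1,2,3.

Answer: B R W B

Derivation:
After move 1 (R): R=RRRR U=WGWG F=GYGY D=YBYB B=WBWB
After move 2 (F'): F=YYGG U=WGRR R=BRYR D=OOYB L=OGOW
After move 3 (F'): F=YGYG U=WGBY R=OROR D=GWYB L=OROR
After move 4 (U): U=BWYG F=ORYG R=WBOR B=ORWB L=YGOR
After move 5 (F): F=YOGR U=BWRG R=YBGR D=OWYB L=YGOW
After move 6 (R'): R=BRYG U=BWRO F=YWGG D=OOYR B=BRWB
Query: B face = BRWB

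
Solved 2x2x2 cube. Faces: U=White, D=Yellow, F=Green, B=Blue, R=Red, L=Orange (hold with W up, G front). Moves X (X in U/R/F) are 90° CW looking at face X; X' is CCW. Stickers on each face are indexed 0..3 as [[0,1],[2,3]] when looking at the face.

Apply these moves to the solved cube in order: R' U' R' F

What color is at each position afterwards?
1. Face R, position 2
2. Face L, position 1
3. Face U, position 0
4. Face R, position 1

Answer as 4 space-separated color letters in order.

After move 1 (R'): R=RRRR U=WBWB F=GWGW D=YGYG B=YBYB
After move 2 (U'): U=BBWW F=OOGW R=GWRR B=RRYB L=YBOO
After move 3 (R'): R=WRGR U=BYWR F=OBGW D=YOYW B=GRGB
After move 4 (F): F=GOWB U=BYOB R=WRRR D=GWYW L=YYOO
Query 1: R[2] = R
Query 2: L[1] = Y
Query 3: U[0] = B
Query 4: R[1] = R

Answer: R Y B R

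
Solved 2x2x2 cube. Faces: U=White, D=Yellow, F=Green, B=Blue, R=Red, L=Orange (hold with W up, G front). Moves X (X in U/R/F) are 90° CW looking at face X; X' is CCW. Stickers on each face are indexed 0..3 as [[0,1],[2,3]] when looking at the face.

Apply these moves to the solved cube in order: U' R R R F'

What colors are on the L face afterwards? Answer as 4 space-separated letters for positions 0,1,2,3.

After move 1 (U'): U=WWWW F=OOGG R=GGRR B=RRBB L=BBOO
After move 2 (R): R=RGRG U=WOWG F=OYGY D=YBYR B=WRWB
After move 3 (R): R=RRGG U=WYWY F=OBGR D=YWYW B=GROB
After move 4 (R): R=GRGR U=WBWR F=OWGW D=YOYG B=YRYB
After move 5 (F'): F=WWOG U=WBGG R=ORYR D=BOYG L=BROW
Query: L face = BROW

Answer: B R O W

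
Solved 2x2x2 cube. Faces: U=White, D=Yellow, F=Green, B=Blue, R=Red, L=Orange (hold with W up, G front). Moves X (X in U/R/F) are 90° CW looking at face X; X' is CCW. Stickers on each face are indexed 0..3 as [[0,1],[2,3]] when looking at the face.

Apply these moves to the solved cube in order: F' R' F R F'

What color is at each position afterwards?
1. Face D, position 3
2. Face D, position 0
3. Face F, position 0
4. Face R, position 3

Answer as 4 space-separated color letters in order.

After move 1 (F'): F=GGGG U=WWRR R=YRYR D=OOYY L=OWOW
After move 2 (R'): R=RRYY U=WBRB F=GWGR D=OGYG B=YBOB
After move 3 (F): F=GGRW U=WBWW R=RRBY D=YRYG L=OOOG
After move 4 (R): R=BRYR U=WGWW F=GRRG D=YOYY B=WBBB
After move 5 (F'): F=RGGR U=WGBY R=ORYR D=OGYY L=OWOW
Query 1: D[3] = Y
Query 2: D[0] = O
Query 3: F[0] = R
Query 4: R[3] = R

Answer: Y O R R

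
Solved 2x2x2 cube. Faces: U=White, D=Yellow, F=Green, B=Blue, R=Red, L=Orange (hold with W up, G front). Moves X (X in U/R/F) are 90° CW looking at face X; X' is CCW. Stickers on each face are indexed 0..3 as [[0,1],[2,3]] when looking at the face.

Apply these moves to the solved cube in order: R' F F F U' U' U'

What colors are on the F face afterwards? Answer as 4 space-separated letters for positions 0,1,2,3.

Answer: G R G G

Derivation:
After move 1 (R'): R=RRRR U=WBWB F=GWGW D=YGYG B=YBYB
After move 2 (F): F=GGWW U=WBOO R=WRBR D=RRYG L=OYOG
After move 3 (F): F=WGWG U=WBGY R=OROR D=BWYG L=OROR
After move 4 (F): F=WWGG U=WBRR R=GRYR D=OOYG L=OBOW
After move 5 (U'): U=BRWR F=OBGG R=WWYR B=GRYB L=YBOW
After move 6 (U'): U=RRBW F=YBGG R=OBYR B=WWYB L=GROW
After move 7 (U'): U=RWRB F=GRGG R=YBYR B=OBYB L=WWOW
Query: F face = GRGG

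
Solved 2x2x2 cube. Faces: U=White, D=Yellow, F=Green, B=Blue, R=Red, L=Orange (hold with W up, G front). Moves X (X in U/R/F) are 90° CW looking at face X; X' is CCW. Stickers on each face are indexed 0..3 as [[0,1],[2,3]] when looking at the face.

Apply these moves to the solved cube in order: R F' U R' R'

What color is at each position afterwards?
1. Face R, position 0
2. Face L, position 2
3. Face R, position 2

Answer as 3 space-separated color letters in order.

Answer: R O B

Derivation:
After move 1 (R): R=RRRR U=WGWG F=GYGY D=YBYB B=WBWB
After move 2 (F'): F=YYGG U=WGRR R=BRYR D=OOYB L=OGOW
After move 3 (U): U=RWRG F=BRGG R=WBYR B=OGWB L=YYOW
After move 4 (R'): R=BRWY U=RWRO F=BWGG D=ORYG B=BGOB
After move 5 (R'): R=RYBW U=RORB F=BWGO D=OWYG B=GGRB
Query 1: R[0] = R
Query 2: L[2] = O
Query 3: R[2] = B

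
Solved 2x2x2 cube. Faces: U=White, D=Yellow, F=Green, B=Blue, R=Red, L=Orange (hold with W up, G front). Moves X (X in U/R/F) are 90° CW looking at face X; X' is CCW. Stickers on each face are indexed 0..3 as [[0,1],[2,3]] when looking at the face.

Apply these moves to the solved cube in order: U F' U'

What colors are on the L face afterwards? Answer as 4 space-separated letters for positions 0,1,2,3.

Answer: O O O W

Derivation:
After move 1 (U): U=WWWW F=RRGG R=BBRR B=OOBB L=GGOO
After move 2 (F'): F=RGRG U=WWBR R=YBYR D=GOYY L=GWOW
After move 3 (U'): U=WRWB F=GWRG R=RGYR B=YBBB L=OOOW
Query: L face = OOOW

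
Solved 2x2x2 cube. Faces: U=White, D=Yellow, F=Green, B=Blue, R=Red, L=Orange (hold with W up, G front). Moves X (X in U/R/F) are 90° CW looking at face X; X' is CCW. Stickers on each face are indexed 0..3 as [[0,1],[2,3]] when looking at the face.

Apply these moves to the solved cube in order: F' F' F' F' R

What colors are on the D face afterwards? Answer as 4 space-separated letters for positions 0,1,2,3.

Answer: Y B Y B

Derivation:
After move 1 (F'): F=GGGG U=WWRR R=YRYR D=OOYY L=OWOW
After move 2 (F'): F=GGGG U=WWYY R=OROR D=WWYY L=OROR
After move 3 (F'): F=GGGG U=WWOO R=WRWR D=RRYY L=OYOY
After move 4 (F'): F=GGGG U=WWWW R=RRRR D=YYYY L=OOOO
After move 5 (R): R=RRRR U=WGWG F=GYGY D=YBYB B=WBWB
Query: D face = YBYB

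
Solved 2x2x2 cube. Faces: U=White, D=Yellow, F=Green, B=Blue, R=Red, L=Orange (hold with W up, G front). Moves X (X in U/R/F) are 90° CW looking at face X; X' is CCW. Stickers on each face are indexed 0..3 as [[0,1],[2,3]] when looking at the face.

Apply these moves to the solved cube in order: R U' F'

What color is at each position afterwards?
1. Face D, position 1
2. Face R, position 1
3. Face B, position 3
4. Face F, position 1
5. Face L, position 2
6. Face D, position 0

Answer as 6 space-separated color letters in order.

Answer: O Y B Y O B

Derivation:
After move 1 (R): R=RRRR U=WGWG F=GYGY D=YBYB B=WBWB
After move 2 (U'): U=GGWW F=OOGY R=GYRR B=RRWB L=WBOO
After move 3 (F'): F=OYOG U=GGGR R=BYYR D=BOYB L=WWOW
Query 1: D[1] = O
Query 2: R[1] = Y
Query 3: B[3] = B
Query 4: F[1] = Y
Query 5: L[2] = O
Query 6: D[0] = B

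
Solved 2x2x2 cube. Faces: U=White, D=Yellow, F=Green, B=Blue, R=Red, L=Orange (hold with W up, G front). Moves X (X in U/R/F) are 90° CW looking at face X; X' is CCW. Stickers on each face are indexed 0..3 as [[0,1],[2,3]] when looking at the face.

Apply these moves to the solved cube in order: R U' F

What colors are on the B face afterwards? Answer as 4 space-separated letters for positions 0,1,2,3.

After move 1 (R): R=RRRR U=WGWG F=GYGY D=YBYB B=WBWB
After move 2 (U'): U=GGWW F=OOGY R=GYRR B=RRWB L=WBOO
After move 3 (F): F=GOYO U=GGOB R=WYWR D=RGYB L=WYOB
Query: B face = RRWB

Answer: R R W B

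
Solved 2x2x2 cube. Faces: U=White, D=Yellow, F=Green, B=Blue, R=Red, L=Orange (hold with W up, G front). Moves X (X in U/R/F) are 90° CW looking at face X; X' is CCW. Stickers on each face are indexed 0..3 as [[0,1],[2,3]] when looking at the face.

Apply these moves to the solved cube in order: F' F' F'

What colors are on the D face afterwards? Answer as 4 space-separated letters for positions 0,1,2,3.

After move 1 (F'): F=GGGG U=WWRR R=YRYR D=OOYY L=OWOW
After move 2 (F'): F=GGGG U=WWYY R=OROR D=WWYY L=OROR
After move 3 (F'): F=GGGG U=WWOO R=WRWR D=RRYY L=OYOY
Query: D face = RRYY

Answer: R R Y Y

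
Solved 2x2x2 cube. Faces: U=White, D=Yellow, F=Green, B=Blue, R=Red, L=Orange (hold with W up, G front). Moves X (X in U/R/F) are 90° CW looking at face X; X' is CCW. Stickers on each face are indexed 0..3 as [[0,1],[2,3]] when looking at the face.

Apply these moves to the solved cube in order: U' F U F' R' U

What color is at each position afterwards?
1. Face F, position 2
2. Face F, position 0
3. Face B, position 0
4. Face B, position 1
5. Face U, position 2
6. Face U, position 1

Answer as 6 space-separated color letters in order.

After move 1 (U'): U=WWWW F=OOGG R=GGRR B=RRBB L=BBOO
After move 2 (F): F=GOGO U=WWOB R=WGWR D=RGYY L=BYOY
After move 3 (U): U=OWBW F=WGGO R=RRWR B=BYBB L=GOOY
After move 4 (F'): F=GOWG U=OWRW R=GRRR D=OYYY L=GWOB
After move 5 (R'): R=RRGR U=OBRB F=GWWW D=OOYG B=YYYB
After move 6 (U): U=ROBB F=RRWW R=YYGR B=GWYB L=GWOB
Query 1: F[2] = W
Query 2: F[0] = R
Query 3: B[0] = G
Query 4: B[1] = W
Query 5: U[2] = B
Query 6: U[1] = O

Answer: W R G W B O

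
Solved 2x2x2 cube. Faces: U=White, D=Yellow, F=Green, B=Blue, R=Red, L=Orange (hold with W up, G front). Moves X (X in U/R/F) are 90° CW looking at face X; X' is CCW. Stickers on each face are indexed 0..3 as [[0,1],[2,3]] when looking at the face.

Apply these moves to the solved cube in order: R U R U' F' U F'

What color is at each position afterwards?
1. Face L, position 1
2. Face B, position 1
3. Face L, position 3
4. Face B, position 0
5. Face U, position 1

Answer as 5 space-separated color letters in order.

After move 1 (R): R=RRRR U=WGWG F=GYGY D=YBYB B=WBWB
After move 2 (U): U=WWGG F=RRGY R=WBRR B=OOWB L=GYOO
After move 3 (R): R=RWRB U=WRGY F=RBGB D=YWYO B=GOWB
After move 4 (U'): U=RYWG F=GYGB R=RBRB B=RWWB L=GOOO
After move 5 (F'): F=YBGG U=RYRR R=WBYB D=OOYO L=GGOW
After move 6 (U): U=RRRY F=WBGG R=RWYB B=GGWB L=YBOW
After move 7 (F'): F=BGWG U=RRRY R=OWOB D=BWYO L=YYOR
Query 1: L[1] = Y
Query 2: B[1] = G
Query 3: L[3] = R
Query 4: B[0] = G
Query 5: U[1] = R

Answer: Y G R G R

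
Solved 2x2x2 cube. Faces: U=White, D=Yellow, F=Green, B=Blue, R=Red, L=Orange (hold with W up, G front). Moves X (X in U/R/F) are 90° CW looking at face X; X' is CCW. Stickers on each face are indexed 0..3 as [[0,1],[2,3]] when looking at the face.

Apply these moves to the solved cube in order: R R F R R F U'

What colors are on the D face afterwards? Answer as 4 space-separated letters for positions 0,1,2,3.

After move 1 (R): R=RRRR U=WGWG F=GYGY D=YBYB B=WBWB
After move 2 (R): R=RRRR U=WYWY F=GBGB D=YWYW B=GBGB
After move 3 (F): F=GGBB U=WYOO R=WRYR D=RRYW L=OYOW
After move 4 (R): R=YWRR U=WGOB F=GRBW D=RGYG B=OBYB
After move 5 (R): R=RYRW U=WROW F=GGBG D=RYYO B=BBGB
After move 6 (F): F=BGGG U=WRWY R=OYWW D=RRYO L=OROY
After move 7 (U'): U=RYWW F=ORGG R=BGWW B=OYGB L=BBOY
Query: D face = RRYO

Answer: R R Y O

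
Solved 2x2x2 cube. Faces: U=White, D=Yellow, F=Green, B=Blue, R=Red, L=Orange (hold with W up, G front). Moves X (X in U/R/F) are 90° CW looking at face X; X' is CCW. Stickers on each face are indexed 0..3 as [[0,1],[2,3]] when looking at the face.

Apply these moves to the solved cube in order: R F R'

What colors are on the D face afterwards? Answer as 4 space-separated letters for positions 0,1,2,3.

Answer: R G Y Y

Derivation:
After move 1 (R): R=RRRR U=WGWG F=GYGY D=YBYB B=WBWB
After move 2 (F): F=GGYY U=WGOO R=WRGR D=RRYB L=OYOB
After move 3 (R'): R=RRWG U=WWOW F=GGYO D=RGYY B=BBRB
Query: D face = RGYY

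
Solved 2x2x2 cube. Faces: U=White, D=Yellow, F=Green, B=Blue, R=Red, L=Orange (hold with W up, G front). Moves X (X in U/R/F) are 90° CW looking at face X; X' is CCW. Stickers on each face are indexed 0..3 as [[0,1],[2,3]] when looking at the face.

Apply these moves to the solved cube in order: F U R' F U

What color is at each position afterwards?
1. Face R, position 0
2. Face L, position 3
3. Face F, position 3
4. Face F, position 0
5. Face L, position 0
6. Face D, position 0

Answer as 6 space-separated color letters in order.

Answer: Y R W O G B

Derivation:
After move 1 (F): F=GGGG U=WWOO R=WRWR D=RRYY L=OYOY
After move 2 (U): U=OWOW F=WRGG R=BBWR B=OYBB L=GGOY
After move 3 (R'): R=BRBW U=OBOO F=WWGW D=RRYG B=YYRB
After move 4 (F): F=GWWW U=OBYG R=OROW D=BBYG L=GROR
After move 5 (U): U=YOGB F=ORWW R=YYOW B=GRRB L=GWOR
Query 1: R[0] = Y
Query 2: L[3] = R
Query 3: F[3] = W
Query 4: F[0] = O
Query 5: L[0] = G
Query 6: D[0] = B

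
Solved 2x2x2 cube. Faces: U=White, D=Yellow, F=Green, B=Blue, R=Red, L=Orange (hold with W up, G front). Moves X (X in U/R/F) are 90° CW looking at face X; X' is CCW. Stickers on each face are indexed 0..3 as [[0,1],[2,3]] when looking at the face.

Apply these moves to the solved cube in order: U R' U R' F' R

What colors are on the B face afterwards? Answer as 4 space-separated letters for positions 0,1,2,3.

Answer: Y G Y B

Derivation:
After move 1 (U): U=WWWW F=RRGG R=BBRR B=OOBB L=GGOO
After move 2 (R'): R=BRBR U=WBWO F=RWGW D=YRYG B=YOYB
After move 3 (U): U=WWOB F=BRGW R=YOBR B=GGYB L=RWOO
After move 4 (R'): R=ORYB U=WYOG F=BWGB D=YRYW B=GGRB
After move 5 (F'): F=WBBG U=WYOY R=RRYB D=WOYW L=RGOO
After move 6 (R): R=YRBR U=WBOG F=WOBW D=WRYG B=YGYB
Query: B face = YGYB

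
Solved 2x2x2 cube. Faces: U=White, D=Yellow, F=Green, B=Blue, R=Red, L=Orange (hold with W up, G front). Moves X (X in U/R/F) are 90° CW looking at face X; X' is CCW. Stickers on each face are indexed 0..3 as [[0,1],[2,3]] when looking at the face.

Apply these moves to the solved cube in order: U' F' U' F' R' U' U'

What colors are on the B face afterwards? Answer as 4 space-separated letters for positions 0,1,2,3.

Answer: W R W B

Derivation:
After move 1 (U'): U=WWWW F=OOGG R=GGRR B=RRBB L=BBOO
After move 2 (F'): F=OGOG U=WWGR R=YGYR D=BOYY L=BWOW
After move 3 (U'): U=WRWG F=BWOG R=OGYR B=YGBB L=RROW
After move 4 (F'): F=WGBO U=WROY R=OGBR D=RWYY L=RGOW
After move 5 (R'): R=GROB U=WBOY F=WRBY D=RGYO B=YGWB
After move 6 (U'): U=BYWO F=RGBY R=WROB B=GRWB L=YGOW
After move 7 (U'): U=YOBW F=YGBY R=RGOB B=WRWB L=GROW
Query: B face = WRWB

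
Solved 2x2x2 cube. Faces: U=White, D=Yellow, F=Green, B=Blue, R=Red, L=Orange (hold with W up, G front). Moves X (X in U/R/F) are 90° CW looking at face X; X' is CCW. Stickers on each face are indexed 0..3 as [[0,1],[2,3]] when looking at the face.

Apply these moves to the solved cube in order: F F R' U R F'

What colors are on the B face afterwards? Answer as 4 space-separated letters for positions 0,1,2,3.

After move 1 (F): F=GGGG U=WWOO R=WRWR D=RRYY L=OYOY
After move 2 (F): F=GGGG U=WWYY R=OROR D=WWYY L=OROR
After move 3 (R'): R=RROO U=WBYB F=GWGY D=WGYG B=YBWB
After move 4 (U): U=YWBB F=RRGY R=YBOO B=ORWB L=GWOR
After move 5 (R): R=OYOB U=YRBY F=RGGG D=WWYO B=BRWB
After move 6 (F'): F=GGRG U=YROO R=WYWB D=WRYO L=GYOB
Query: B face = BRWB

Answer: B R W B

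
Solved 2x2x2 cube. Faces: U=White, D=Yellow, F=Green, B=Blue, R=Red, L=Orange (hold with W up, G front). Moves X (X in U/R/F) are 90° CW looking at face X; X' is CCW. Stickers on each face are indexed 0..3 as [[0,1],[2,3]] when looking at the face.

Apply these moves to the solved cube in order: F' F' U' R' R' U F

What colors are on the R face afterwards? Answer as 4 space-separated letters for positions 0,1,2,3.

Answer: Y R W G

Derivation:
After move 1 (F'): F=GGGG U=WWRR R=YRYR D=OOYY L=OWOW
After move 2 (F'): F=GGGG U=WWYY R=OROR D=WWYY L=OROR
After move 3 (U'): U=WYWY F=ORGG R=GGOR B=ORBB L=BBOR
After move 4 (R'): R=GRGO U=WBWO F=OYGY D=WRYG B=YRWB
After move 5 (R'): R=ROGG U=WWWY F=OBGO D=WYYY B=GRRB
After move 6 (U): U=WWYW F=ROGO R=GRGG B=BBRB L=OBOR
After move 7 (F): F=GROO U=WWRB R=YRWG D=GGYY L=OWOY
Query: R face = YRWG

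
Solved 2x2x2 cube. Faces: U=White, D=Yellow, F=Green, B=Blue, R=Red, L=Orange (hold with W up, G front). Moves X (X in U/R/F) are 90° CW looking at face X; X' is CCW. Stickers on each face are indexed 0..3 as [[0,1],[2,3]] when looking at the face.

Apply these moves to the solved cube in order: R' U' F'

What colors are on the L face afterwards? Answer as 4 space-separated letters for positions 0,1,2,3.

After move 1 (R'): R=RRRR U=WBWB F=GWGW D=YGYG B=YBYB
After move 2 (U'): U=BBWW F=OOGW R=GWRR B=RRYB L=YBOO
After move 3 (F'): F=OWOG U=BBGR R=GWYR D=BOYG L=YWOW
Query: L face = YWOW

Answer: Y W O W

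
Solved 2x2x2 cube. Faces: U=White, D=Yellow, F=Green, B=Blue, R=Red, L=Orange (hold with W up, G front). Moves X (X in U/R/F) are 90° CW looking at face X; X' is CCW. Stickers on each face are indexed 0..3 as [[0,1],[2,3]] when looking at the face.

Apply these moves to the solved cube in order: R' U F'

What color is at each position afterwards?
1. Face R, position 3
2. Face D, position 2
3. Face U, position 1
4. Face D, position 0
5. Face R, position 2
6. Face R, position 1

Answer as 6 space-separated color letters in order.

Answer: R Y W W Y B

Derivation:
After move 1 (R'): R=RRRR U=WBWB F=GWGW D=YGYG B=YBYB
After move 2 (U): U=WWBB F=RRGW R=YBRR B=OOYB L=GWOO
After move 3 (F'): F=RWRG U=WWYR R=GBYR D=WOYG L=GBOB
Query 1: R[3] = R
Query 2: D[2] = Y
Query 3: U[1] = W
Query 4: D[0] = W
Query 5: R[2] = Y
Query 6: R[1] = B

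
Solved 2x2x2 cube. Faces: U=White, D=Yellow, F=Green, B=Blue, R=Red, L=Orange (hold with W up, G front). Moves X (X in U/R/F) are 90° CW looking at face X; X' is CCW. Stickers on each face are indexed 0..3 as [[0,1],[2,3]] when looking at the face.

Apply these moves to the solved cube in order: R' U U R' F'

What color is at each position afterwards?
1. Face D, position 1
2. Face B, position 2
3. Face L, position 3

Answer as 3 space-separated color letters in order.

After move 1 (R'): R=RRRR U=WBWB F=GWGW D=YGYG B=YBYB
After move 2 (U): U=WWBB F=RRGW R=YBRR B=OOYB L=GWOO
After move 3 (U): U=BWBW F=YBGW R=OORR B=GWYB L=RROO
After move 4 (R'): R=OROR U=BYBG F=YWGW D=YBYW B=GWGB
After move 5 (F'): F=WWYG U=BYOO R=BRYR D=ROYW L=RGOB
Query 1: D[1] = O
Query 2: B[2] = G
Query 3: L[3] = B

Answer: O G B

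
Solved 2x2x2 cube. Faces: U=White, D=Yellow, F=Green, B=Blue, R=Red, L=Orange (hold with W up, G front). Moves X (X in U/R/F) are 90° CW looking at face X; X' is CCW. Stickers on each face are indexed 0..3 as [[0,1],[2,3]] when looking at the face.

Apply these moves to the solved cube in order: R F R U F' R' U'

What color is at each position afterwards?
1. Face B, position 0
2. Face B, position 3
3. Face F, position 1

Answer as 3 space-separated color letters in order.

After move 1 (R): R=RRRR U=WGWG F=GYGY D=YBYB B=WBWB
After move 2 (F): F=GGYY U=WGOO R=WRGR D=RRYB L=OYOB
After move 3 (R): R=GWRR U=WGOY F=GRYB D=RWYW B=OBGB
After move 4 (U): U=OWYG F=GWYB R=OBRR B=OYGB L=GROB
After move 5 (F'): F=WBGY U=OWOR R=WBRR D=RBYW L=GGOY
After move 6 (R'): R=BRWR U=OGOO F=WWGR D=RBYY B=WYBB
After move 7 (U'): U=GOOO F=GGGR R=WWWR B=BRBB L=WYOY
Query 1: B[0] = B
Query 2: B[3] = B
Query 3: F[1] = G

Answer: B B G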